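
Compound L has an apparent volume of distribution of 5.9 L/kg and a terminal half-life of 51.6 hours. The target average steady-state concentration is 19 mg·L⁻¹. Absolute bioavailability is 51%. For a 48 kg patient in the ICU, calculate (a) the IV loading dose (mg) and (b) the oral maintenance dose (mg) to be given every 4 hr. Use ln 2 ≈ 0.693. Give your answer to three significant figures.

Vd(total) = 48 kg × 5.9 L/kg = 283.2 L
LD = Vd × C = 283.2 × 19 = 5381 mg
CL = 0.693 × Vd / t½ = 0.693 × 283.2 / 51.6 = 3.803 L/h
D = CL × Css × τ / F = 3.803 × 19 × 4 / 0.51 = 566.7 mg

(a) 5380 mg; (b) 567 mg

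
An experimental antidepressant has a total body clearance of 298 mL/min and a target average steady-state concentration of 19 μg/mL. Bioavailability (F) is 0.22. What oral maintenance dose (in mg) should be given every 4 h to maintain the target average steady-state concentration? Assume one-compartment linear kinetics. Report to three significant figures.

CL = 298 mL/min = 298 × 0.06 = 17.88 L/h
D = CL × Css × τ / F = 17.88 × 19 × 4 / 0.22 = 6177 mg

6180 mg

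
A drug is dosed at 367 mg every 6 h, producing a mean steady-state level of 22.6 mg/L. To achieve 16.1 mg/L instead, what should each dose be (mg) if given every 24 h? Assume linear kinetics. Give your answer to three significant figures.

1050 mg

For first-order elimination, Css ∝ F·D/(CL·τ); F and CL are unchanged, so Css ∝ D/τ.
D₂ = D₁ × (Css,target / Css,current) × (τ₂/τ₁) = 367 × (16.1/22.6) × (24/6) = 1046 mg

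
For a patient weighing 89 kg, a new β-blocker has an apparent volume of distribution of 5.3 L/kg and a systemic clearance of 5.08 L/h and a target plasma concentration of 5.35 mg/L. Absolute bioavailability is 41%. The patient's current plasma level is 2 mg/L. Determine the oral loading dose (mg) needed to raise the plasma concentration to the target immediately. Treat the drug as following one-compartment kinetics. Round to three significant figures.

Vd(total) = 89 kg × 5.3 L/kg = 471.7 L
Concentration deficit ΔC = 5.35 − 2 = 3.350 mg/L
LD = Vd × ΔC / F = 471.7 × 3.350 / 0.41 = 3854 mg

3850 mg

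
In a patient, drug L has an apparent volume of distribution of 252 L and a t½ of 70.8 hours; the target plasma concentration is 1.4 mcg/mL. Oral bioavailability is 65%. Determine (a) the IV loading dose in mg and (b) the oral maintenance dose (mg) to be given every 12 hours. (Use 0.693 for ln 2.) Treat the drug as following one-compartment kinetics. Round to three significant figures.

LD = Vd × C = 252.0 × 1.4 = 352.8 mg
CL = 0.693 × Vd / t½ = 0.693 × 252.0 / 70.8 = 2.467 L/h
D = CL × Css × τ / F = 2.467 × 1.4 × 12 / 0.65 = 63.76 mg

(a) 353 mg; (b) 63.8 mg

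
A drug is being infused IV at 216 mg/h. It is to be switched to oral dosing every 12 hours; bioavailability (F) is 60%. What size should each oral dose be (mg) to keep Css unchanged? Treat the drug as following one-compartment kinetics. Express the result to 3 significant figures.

To maintain the same Css, the systemic dosing rate must be unchanged: F·D/τ = infusion rate.
D = rate × τ / F = 216 × 12 / 0.6 = 4320 mg

4320 mg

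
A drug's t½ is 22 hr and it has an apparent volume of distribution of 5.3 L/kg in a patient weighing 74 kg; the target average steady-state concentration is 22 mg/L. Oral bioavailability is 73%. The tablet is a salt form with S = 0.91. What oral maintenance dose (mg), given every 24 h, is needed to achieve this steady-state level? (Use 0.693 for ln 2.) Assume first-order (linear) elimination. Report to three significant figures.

9820 mg

Vd = 5.3 L/kg × 74 kg = 392.2 L
k = 0.693/22 = 0.03150 h⁻¹, so CL = k·Vd = 0.03150 × 392.2 = 12.35 L/h
D = CL × Css × τ / F / S = 12.35 × 22 × 24 / 0.73 / 0.91 = 9816 mg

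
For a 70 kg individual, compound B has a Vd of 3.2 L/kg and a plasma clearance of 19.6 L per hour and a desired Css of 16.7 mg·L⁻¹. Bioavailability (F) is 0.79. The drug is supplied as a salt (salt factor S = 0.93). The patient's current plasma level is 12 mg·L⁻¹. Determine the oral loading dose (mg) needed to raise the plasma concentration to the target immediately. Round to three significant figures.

Vd(total) = 70 kg × 3.2 L/kg = 224.0 L
LD is governed by Vd — clearance does not enter the loading-dose calculation.
Concentration deficit ΔC = 16.7 − 12 = 4.700 mg/L
LD = Vd × ΔC / F / S = 224.0 × 4.700 / 0.79 / 0.93 = 1433 mg

1430 mg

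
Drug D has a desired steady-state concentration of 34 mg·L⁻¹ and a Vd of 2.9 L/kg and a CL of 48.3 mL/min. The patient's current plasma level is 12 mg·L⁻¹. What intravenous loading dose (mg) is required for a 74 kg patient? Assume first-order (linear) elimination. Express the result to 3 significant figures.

Vd(total) = 74 kg × 2.9 L/kg = 214.6 L
Concentration deficit ΔC = 34 − 12 = 22.00 mg/L
LD = Vd × ΔC = 214.6 × 22.00 = 4721 mg

4720 mg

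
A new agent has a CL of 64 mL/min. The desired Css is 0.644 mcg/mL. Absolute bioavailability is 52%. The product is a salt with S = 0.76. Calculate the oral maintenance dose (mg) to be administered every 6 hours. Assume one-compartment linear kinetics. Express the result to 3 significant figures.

37.5 mg

CL = 64 mL/min × 60/1000 = 3.840 L/h
D = CL × Css × τ / F / S = 3.840 × 0.644 × 6 / 0.52 / 0.76 = 37.54 mg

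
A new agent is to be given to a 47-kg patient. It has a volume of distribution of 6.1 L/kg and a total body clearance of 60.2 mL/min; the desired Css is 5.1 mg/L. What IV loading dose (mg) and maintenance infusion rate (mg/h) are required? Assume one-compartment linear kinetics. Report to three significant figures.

Vd(total) = 47 kg × 6.1 L/kg = 286.7 L
Loading: fill Vd to C_target → 286.7 L × 5.1 mg/L = 1462 mg
Convert clearance: 60.2 mL/min × 60 min/h ÷ 1000 mL/L = 3.612 L/h
Maintenance: replace elimination → rate = CL × Css = 3.612 × 5.1 = 18.42 mg/h

(a) 1460 mg; (b) 18.4 mg/h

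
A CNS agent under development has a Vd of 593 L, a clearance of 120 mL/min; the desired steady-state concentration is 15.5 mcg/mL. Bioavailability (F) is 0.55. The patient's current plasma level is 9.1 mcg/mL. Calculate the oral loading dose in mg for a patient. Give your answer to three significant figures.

6900 mg

Concentration deficit ΔC = 15.5 − 9.1 = 6.400 mg/L
LD = Vd × ΔC / F = 593.0 × 6.400 / 0.55 = 6900 mg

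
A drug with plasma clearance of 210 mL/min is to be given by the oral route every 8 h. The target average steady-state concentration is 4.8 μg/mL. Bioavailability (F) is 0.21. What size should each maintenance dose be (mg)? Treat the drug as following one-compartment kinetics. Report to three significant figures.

Convert clearance: 210 mL/min × 60 min/h ÷ 1000 mL/L = 12.60 L/h
D = CL × Css × τ / F = 12.60 × 4.8 × 8 / 0.21 = 2304 mg

2300 mg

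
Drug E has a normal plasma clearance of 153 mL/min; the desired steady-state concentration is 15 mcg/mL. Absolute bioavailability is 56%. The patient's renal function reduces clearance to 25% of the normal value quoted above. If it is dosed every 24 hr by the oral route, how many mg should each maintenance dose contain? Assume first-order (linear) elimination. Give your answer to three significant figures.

1480 mg

CL = 153 mL/min = 153 × 0.06 = 9.180 L/h
Patient clearance = 0.25 × 9.180 = 2.295 L/h
D = CL × Css × τ / F = 2.295 × 15 × 24 / 0.56 = 1475 mg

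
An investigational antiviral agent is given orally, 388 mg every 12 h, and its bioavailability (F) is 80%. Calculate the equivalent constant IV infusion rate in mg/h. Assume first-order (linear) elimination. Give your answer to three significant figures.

Equivalent systemic input: infusion rate = F·D/τ.
Rate = 0.8 × 388 / 12 = 25.87 mg/h

25.9 mg/h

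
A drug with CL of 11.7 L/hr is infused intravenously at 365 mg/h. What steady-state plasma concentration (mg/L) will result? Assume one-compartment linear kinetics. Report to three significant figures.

Css = rate / CL = 365 / 11.70 = 31.20 mg/L

31.2 mg/L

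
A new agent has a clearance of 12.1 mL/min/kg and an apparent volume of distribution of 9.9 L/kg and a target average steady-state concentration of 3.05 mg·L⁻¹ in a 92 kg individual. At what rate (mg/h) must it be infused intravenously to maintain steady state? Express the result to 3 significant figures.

CL = 12.1 mL/min/kg × 92 kg = 1113 mL/min = 1113 × 60/1000 = 66.78 L/h
Vd does not affect the maintenance rate; only clearance governs steady-state input.
Rate = CL × Css = 66.78 × 3.05 = 203.7 mg/h

204 mg/h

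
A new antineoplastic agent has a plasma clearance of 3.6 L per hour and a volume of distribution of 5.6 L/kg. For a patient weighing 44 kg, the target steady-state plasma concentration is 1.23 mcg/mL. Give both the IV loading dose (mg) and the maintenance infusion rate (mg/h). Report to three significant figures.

Vd = 5.6 L/kg × 44 kg = 246.4 L
Loading: fill Vd to C_target → 246.4 L × 1.23 mg/L = 303.1 mg
Infusion rate = 3.600 L/h × 1.23 mg/L = 4.428 mg/h

(a) 303 mg; (b) 4.43 mg/h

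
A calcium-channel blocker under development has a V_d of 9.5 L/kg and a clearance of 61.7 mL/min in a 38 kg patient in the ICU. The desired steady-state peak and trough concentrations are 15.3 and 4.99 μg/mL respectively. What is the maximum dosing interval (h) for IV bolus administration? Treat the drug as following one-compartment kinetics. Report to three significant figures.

Vd = 9.5 L/kg × 38 kg = 361.0 L
CL = 61.7 mL/min × 60/1000 = 3.702 L/h
k = CL / Vd = 3.702 / 361.0 = 0.01025 h⁻¹
Between IV bolus doses, concentration decays as C = C₀·e^(−kτ), so C_peak/C_trough = e^(kτ).
τ_max = ln(C_peak/C_trough) / k = ln(15.3/4.99) / 0.01025 = 1.120 / 0.01025 = 109.3 h

109 h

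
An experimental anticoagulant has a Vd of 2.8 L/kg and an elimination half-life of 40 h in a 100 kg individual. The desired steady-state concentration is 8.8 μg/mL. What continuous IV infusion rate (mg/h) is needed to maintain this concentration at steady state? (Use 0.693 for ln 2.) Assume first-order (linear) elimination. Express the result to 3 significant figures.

42.7 mg/h

Total Vd = 2.8 × 100 = 280.0 L
CL = ln 2 · Vd / t½ = 0.693 × 280.0 / 40 = 4.851 L/h
Infusion rate = CL × Css = 4.851 × 8.8 = 42.69 mg/h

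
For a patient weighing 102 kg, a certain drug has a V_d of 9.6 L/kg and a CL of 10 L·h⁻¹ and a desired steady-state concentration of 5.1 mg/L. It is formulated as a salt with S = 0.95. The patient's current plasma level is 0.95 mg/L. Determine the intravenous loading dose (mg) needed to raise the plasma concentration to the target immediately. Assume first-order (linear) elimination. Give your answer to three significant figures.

4280 mg

Vd = 9.6 L/kg × 102 kg = 979.2 L
Loading dose depends on Vd (not clearance): it fills the distribution volume.
Concentration deficit ΔC = 5.1 − 0.95 = 4.150 mg/L
LD = Vd × ΔC / S = 979.2 × 4.150 / 0.95 = 4278 mg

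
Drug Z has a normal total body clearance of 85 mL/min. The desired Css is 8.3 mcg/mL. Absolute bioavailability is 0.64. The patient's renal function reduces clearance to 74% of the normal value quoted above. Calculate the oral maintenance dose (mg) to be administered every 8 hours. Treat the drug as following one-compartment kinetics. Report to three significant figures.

CL = 85 mL/min = 85 × 0.06 = 5.100 L/h
Patient clearance = 0.74 × 5.100 = 3.774 L/h
D = CL × Css × τ / F = 3.774 × 8.3 × 8 / 0.64 = 391.6 mg

392 mg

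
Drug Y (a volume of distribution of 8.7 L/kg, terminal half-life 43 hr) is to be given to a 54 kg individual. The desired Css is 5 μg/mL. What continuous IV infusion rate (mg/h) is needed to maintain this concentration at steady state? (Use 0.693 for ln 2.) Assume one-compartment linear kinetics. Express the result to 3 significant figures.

Vd = 8.7 L/kg × 54 kg = 469.8 L
CL = 0.693 × Vd / t½ = 0.693 × 469.8 / 43 = 7.571 L/h
Infusion rate = CL × Css = 7.571 × 5 = 37.86 mg/h

37.9 mg/h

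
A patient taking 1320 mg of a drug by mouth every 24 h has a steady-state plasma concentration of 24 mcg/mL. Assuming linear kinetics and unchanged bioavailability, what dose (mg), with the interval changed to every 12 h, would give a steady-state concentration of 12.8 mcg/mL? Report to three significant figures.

352 mg

For first-order elimination, Css ∝ F·D/(CL·τ); F and CL are unchanged, so Css ∝ D/τ.
D₂ = D₁ × (Css,target / Css,current) × (τ₂/τ₁) = 1320 × (12.8/24) × (12/24) = 352.0 mg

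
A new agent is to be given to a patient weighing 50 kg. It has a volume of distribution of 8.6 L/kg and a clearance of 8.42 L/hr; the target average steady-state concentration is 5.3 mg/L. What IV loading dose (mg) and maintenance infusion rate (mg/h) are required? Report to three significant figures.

(a) 2280 mg; (b) 44.6 mg/h

Vd(total) = 50 kg × 8.6 L/kg = 430.0 L
LD = Vd · C_target = 430.0 × 5.3 = 2279 mg
Maintenance infusion rate = CL × Css = 8.420 × 5.3 = 44.63 mg/h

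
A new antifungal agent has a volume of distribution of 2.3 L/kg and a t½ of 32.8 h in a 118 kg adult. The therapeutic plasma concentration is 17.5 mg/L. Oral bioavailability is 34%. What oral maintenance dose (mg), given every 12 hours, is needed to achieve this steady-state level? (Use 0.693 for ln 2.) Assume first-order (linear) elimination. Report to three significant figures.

Vd(total) = 118 kg × 2.3 L/kg = 271.4 L
CL = ln 2 · Vd / t½ = 0.693 × 271.4 / 32.8 = 5.734 L/h
D = CL × Css × τ / F = 5.734 × 17.5 × 12 / 0.34 = 3542 mg

3540 mg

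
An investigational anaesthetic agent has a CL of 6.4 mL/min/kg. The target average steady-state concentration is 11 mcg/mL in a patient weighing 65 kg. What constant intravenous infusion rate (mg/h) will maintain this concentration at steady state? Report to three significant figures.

CL = 6.4 mL/min/kg × 65 kg = 416.0 mL/min = 416.0 × 60/1000 = 24.96 L/h
At steady state, infusion rate equals elimination rate: rate in = CL × Css.
R₀ = 24.96 × 11 = 274.6 mg/h

275 mg/h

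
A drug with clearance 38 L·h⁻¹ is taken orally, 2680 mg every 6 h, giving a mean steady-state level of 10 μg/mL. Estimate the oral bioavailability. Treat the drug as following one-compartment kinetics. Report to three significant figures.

F·D/τ = CL·Css at steady state → F = CL·Css·τ / D.
F = 38 × 10 × 6 / 2680 = 0.851

0.851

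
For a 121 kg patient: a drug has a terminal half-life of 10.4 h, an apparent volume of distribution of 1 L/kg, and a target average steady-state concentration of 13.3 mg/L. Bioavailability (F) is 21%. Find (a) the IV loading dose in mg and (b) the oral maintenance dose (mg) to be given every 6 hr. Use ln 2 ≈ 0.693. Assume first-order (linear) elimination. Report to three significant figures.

(a) 1610 mg; (b) 3060 mg

Vd(total) = 121 kg × 1 L/kg = 121.0 L
LD = Vd × C = 121.0 × 13.3 = 1609 mg
CL = 0.693 × Vd / t½ = 0.693 × 121.0 / 10.4 = 8.063 L/h
D = CL × Css × τ / F = 8.063 × 13.3 × 6 / 0.21 = 3064 mg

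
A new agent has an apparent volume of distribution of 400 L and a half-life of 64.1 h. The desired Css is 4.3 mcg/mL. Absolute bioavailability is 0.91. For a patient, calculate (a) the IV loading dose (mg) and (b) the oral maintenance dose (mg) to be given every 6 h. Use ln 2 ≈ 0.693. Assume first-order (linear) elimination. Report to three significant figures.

(a) 1720 mg; (b) 123 mg

LD = Vd × C = 400.0 × 4.3 = 1720 mg
CL = 0.693 × Vd / t½ = 0.693 × 400.0 / 64.1 = 4.324 L/h
D = CL × Css × τ / F = 4.324 × 4.3 × 6 / 0.91 = 122.6 mg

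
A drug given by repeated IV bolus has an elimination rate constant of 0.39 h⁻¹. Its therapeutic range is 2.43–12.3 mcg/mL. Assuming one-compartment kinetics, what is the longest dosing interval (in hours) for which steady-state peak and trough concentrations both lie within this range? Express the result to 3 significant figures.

Between IV bolus doses, concentration decays as C = C₀·e^(−kτ), so C_peak/C_trough = e^(kτ).
τ_max = ln(C_peak/C_trough) / k = ln(12.3/2.43) / 0.3900 = 1.622 / 0.3900 = 4.159 h

4.16 h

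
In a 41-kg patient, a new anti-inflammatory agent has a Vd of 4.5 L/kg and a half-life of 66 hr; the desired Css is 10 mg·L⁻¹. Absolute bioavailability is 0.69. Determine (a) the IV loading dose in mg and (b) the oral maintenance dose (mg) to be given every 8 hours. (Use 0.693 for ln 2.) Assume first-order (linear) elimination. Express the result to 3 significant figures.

(a) 1850 mg; (b) 225 mg

Vd = 4.5 L/kg × 41 kg = 184.5 L
LD = Vd × C = 184.5 × 10 = 1845 mg
CL = 0.693 × Vd / t½ = 0.693 × 184.5 / 66 = 1.937 L/h
D = CL × Css × τ / F = 1.937 × 10 × 8 / 0.69 = 224.6 mg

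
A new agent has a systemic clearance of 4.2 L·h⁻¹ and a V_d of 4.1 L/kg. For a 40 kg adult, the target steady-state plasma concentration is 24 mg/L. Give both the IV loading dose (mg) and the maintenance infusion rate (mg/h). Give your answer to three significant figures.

(a) 3940 mg; (b) 101 mg/h

Vd(total) = 40 kg × 4.1 L/kg = 164.0 L
Loading: fill Vd to C_target → 164.0 L × 24 mg/L = 3936 mg
Maintenance infusion rate = CL × Css = 4.200 × 24 = 100.8 mg/h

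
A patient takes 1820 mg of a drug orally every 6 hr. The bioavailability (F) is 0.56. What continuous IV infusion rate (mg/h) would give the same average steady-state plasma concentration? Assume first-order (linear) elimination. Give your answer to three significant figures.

Equivalent systemic input: infusion rate = F·D/τ.
Rate = 0.56 × 1820 / 6 = 169.9 mg/h

170 mg/h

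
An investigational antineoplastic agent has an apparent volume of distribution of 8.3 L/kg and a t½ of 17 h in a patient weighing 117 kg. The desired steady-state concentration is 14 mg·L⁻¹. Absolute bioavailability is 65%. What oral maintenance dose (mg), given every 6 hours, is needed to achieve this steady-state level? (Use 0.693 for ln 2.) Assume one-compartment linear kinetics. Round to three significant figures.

Vd = 8.3 L/kg × 117 kg = 971.1 L
CL = 0.693 × Vd / t½ = 0.693 × 971.1 / 17 = 39.59 L/h
D = CL × Css × τ / F = 39.59 × 14 × 6 / 0.65 = 5116 mg

5120 mg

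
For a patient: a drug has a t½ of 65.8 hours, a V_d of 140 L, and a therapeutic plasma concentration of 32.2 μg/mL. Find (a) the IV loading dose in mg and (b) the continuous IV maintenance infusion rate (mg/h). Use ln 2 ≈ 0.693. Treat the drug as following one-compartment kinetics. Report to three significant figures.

(a) 4510 mg; (b) 47.5 mg/h

LD = Vd × C = 140.0 × 32.2 = 4508 mg
CL = 0.693 × Vd / t½ = 0.693 × 140.0 / 65.8 = 1.474 L/h
Infusion rate = CL × Css = 1.474 × 32.2 = 47.46 mg/h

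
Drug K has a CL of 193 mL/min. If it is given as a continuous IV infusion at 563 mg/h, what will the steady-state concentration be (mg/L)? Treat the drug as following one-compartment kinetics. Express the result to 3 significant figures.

48.6 mg/L

CL = 193 mL/min × 60/1000 = 11.58 L/h
Css = rate / CL = 563 / 11.58 = 48.62 mg/L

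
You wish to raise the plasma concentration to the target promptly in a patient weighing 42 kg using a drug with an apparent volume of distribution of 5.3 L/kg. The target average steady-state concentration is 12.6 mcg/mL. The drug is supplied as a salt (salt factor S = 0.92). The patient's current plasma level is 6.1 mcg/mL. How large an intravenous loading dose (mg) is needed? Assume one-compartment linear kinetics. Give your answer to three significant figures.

1570 mg

Vd(total) = 42 kg × 5.3 L/kg = 222.6 L
Concentration deficit ΔC = 12.6 − 6.1 = 6.500 mg/L
LD = Vd × ΔC / S = 222.6 × 6.500 / 0.92 = 1573 mg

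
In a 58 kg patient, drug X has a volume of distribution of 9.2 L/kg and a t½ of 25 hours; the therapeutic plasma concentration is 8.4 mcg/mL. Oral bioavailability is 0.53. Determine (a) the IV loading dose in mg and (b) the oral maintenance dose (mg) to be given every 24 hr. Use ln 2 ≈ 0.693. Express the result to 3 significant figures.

Total Vd = 9.2 × 58 = 533.6 L
LD = Vd × C = 533.6 × 8.4 = 4482 mg
CL = 0.693 × Vd / t½ = 0.693 × 533.6 / 25 = 14.79 L/h
D = CL × Css × τ / F = 14.79 × 8.4 × 24 / 0.53 = 5626 mg

(a) 4480 mg; (b) 5630 mg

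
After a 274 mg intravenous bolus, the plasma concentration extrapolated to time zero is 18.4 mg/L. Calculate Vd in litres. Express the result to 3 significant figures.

Immediately after an IV bolus, C₀ = Dose / Vd, so Vd = Dose / C₀.
Vd = 274 / 18.4 = 14.89 L

14.9 L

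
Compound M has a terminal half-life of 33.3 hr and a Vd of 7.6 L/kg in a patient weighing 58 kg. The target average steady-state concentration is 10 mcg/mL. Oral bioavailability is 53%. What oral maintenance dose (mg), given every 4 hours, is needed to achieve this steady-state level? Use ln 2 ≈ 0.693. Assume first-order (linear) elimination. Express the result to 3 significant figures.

Vd = 7.6 L/kg × 58 kg = 440.8 L
k = 0.693/33.3 = 0.02081 h⁻¹, so CL = k·Vd = 0.02081 × 440.8 = 9.173 L/h
D = CL × Css × τ / F = 9.173 × 10 × 4 / 0.53 = 692.3 mg

692 mg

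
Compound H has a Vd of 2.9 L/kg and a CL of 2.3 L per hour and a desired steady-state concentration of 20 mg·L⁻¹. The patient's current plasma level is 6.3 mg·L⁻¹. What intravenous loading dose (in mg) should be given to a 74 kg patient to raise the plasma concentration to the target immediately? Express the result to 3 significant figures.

2940 mg

Vd(total) = 74 kg × 2.9 L/kg = 214.6 L
The loading dose fills Vd to the target concentration.
Concentration deficit ΔC = 20 − 6.3 = 13.70 mg/L
LD = Vd × ΔC = 214.6 × 13.70 = 2940 mg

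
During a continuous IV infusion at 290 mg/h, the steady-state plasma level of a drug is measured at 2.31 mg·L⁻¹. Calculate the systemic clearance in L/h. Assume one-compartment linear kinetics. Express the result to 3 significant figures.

126 L/h

At steady state, infusion rate = CL × Css, so CL = rate / Css.
CL = 290 / 2.31 = 125.5 L/h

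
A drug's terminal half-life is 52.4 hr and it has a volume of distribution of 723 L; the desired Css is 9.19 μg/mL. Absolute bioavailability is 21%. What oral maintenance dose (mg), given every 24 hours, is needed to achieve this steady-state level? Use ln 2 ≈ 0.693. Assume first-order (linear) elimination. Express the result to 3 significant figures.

10000 mg

CL = ln 2 · Vd / t½ = 0.693 × 723.0 / 52.4 = 9.562 L/h
D = CL × Css × τ / F = 9.562 × 9.19 × 24 / 0.21 = 10040 mg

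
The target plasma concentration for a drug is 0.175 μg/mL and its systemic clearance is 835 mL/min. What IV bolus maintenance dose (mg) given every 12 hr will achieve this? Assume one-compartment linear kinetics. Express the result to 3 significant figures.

CL = 835 mL/min = 835 × 0.06 = 50.10 L/h
D = CL × Css × τ = 50.10 × 0.175 × 12 = 105.2 mg

105 mg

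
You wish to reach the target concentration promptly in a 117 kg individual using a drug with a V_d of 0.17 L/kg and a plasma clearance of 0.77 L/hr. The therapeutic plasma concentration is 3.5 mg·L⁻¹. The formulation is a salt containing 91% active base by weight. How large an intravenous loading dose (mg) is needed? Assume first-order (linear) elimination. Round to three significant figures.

Total Vd = 0.17 × 117 = 19.89 L
The loading dose fills Vd to the target concentration.
LD = Vd × C / S = 19.89 × 3.500 / 0.91 = 76.50 mg

76.5 mg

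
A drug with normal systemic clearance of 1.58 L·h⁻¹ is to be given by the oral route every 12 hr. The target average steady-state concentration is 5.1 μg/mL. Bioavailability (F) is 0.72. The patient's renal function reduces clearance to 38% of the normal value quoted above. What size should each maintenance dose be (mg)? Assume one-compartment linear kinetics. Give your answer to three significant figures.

Patient clearance = 0.38 × 1.580 = 0.6004 L/h
D = CL × Css × τ / F = 0.6004 × 5.1 × 12 / 0.72 = 51.03 mg

51.0 mg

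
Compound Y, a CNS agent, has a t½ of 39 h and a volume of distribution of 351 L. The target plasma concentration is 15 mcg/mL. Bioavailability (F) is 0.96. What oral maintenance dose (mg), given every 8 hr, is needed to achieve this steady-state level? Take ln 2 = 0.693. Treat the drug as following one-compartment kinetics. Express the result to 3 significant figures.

k = 0.693/39 = 0.01777 h⁻¹, so CL = k·Vd = 0.01777 × 351.0 = 6.237 L/h
D = CL × Css × τ / F = 6.237 × 15 × 8 / 0.96 = 779.6 mg

780 mg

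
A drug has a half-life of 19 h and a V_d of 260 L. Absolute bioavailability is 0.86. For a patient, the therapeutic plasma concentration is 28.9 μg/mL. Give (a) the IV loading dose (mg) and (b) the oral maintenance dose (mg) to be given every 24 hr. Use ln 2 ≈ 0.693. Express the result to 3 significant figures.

(a) 7510 mg; (b) 7650 mg

LD = Vd × C = 260.0 × 28.9 = 7514 mg
CL = 0.693 × Vd / t½ = 0.693 × 260.0 / 19 = 9.483 L/h
D = CL × Css × τ / F = 9.483 × 28.9 × 24 / 0.86 = 7648 mg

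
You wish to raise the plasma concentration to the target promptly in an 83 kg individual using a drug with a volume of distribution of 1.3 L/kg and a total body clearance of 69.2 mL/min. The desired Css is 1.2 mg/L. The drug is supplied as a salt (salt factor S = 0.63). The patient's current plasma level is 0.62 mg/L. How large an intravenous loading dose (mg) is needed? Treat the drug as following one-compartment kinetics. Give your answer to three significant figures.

Vd(total) = 83 kg × 1.3 L/kg = 107.9 L
Loading dose depends on Vd (not clearance): it fills the distribution volume.
Concentration deficit ΔC = 1.2 − 0.62 = 0.5800 mg/L
LD = Vd × ΔC / S = 107.9 × 0.5800 / 0.63 = 99.34 mg

99.3 mg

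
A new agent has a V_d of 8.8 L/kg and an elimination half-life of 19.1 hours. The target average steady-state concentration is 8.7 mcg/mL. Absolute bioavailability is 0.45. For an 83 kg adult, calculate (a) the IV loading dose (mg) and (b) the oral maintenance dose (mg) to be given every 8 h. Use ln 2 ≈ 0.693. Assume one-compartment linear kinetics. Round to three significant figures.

Vd(total) = 83 kg × 8.8 L/kg = 730.4 L
LD = Vd × C = 730.4 × 8.7 = 6354 mg
CL = 0.693 × Vd / t½ = 0.693 × 730.4 / 19.1 = 26.50 L/h
D = CL × Css × τ / F = 26.50 × 8.7 × 8 / 0.45 = 4099 mg

(a) 6350 mg; (b) 4100 mg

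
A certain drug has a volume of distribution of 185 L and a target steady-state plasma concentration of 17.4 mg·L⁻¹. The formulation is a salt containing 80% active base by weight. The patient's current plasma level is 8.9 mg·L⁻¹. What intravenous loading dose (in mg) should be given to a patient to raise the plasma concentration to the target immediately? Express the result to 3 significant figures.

1970 mg

Concentration deficit ΔC = 17.4 − 8.9 = 8.500 mg/L
LD = Vd × ΔC / S = 185.0 × 8.500 / 0.8 = 1966 mg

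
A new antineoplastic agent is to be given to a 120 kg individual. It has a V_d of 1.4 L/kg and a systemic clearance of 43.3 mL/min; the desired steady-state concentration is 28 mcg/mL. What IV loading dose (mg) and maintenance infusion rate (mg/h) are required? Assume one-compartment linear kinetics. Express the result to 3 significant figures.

Vd(total) = 120 kg × 1.4 L/kg = 168.0 L
Loading dose = Vd × C = 168.0 × 28 = 4704 mg
Convert clearance: 43.3 mL/min × 60 min/h ÷ 1000 mL/L = 2.598 L/h
Maintenance: replace elimination → rate = CL × Css = 2.598 × 28 = 72.74 mg/h

(a) 4700 mg; (b) 72.7 mg/h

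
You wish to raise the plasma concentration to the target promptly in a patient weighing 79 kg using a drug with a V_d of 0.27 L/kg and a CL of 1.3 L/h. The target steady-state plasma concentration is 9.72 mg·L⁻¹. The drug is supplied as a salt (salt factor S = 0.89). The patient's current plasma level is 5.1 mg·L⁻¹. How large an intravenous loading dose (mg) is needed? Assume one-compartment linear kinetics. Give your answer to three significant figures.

Total Vd = 0.27 × 79 = 21.33 L
Concentration deficit ΔC = 9.72 − 5.1 = 4.620 mg/L
LD = Vd × ΔC / S = 21.33 × 4.620 / 0.89 = 110.7 mg

111 mg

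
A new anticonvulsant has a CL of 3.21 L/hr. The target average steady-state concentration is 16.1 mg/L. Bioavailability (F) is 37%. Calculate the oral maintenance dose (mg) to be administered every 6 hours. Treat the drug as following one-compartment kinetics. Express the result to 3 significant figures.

838 mg

D = CL × Css × τ / F = 3.210 × 16.1 × 6 / 0.37 = 838.1 mg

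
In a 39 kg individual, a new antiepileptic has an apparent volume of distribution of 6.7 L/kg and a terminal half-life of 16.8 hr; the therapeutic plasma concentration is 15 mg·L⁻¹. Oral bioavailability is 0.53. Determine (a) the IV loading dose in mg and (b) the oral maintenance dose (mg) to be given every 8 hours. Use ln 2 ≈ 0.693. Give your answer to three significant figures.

Vd = 6.7 L/kg × 39 kg = 261.3 L
LD = Vd × C = 261.3 × 15 = 3920 mg
CL = 0.693 × Vd / t½ = 0.693 × 261.3 / 16.8 = 10.78 L/h
D = CL × Css × τ / F = 10.78 × 15 × 8 / 0.53 = 2441 mg

(a) 3920 mg; (b) 2440 mg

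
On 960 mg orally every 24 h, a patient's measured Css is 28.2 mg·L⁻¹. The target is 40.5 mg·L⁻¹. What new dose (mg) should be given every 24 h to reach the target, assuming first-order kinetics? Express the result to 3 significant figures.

1380 mg

For first-order elimination, Css ∝ F·D/(CL·τ); F and CL are unchanged, so Css ∝ D/τ.
D₂ = D₁ × (Css,target / Css,current) = 960 × 40.5/28.2 = 1379 mg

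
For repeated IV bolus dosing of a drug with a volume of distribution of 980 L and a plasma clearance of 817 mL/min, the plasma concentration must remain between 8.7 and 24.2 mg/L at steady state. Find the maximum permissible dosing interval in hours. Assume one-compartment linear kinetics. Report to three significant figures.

20.5 h

CL = 817 mL/min = 817 × 0.06 = 49.02 L/h
k = CL / Vd = 49.02 / 980.0 = 0.05002 h⁻¹
Between IV bolus doses, concentration decays as C = C₀·e^(−kτ), so C_peak/C_trough = e^(kτ).
τ_max = ln(C_peak/C_trough) / k = ln(24.2/8.7) / 0.05002 = 1.023 / 0.05002 = 20.45 h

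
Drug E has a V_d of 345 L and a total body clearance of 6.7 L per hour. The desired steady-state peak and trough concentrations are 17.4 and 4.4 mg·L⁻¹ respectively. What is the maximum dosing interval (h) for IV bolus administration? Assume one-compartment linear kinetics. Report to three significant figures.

k = CL / Vd = 6.700 / 345.0 = 0.01942 h⁻¹
Between IV bolus doses, concentration decays as C = C₀·e^(−kτ), so C_peak/C_trough = e^(kτ).
τ_max = ln(C_peak/C_trough) / k = ln(17.4/4.4) / 0.01942 = 1.375 / 0.01942 = 70.80 h

70.8 h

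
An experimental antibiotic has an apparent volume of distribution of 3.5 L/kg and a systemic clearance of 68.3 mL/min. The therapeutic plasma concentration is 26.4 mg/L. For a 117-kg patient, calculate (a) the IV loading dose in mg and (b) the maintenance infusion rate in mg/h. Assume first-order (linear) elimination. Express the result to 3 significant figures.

(a) 10800 mg; (b) 108 mg/h

Vd = 3.5 L/kg × 117 kg = 409.5 L
Loading dose = Vd × C = 409.5 × 26.4 = 10810 mg
CL = 68.3 mL/min = 68.3 × 0.06 = 4.098 L/h
Maintenance infusion rate = CL × Css = 4.098 × 26.4 = 108.2 mg/h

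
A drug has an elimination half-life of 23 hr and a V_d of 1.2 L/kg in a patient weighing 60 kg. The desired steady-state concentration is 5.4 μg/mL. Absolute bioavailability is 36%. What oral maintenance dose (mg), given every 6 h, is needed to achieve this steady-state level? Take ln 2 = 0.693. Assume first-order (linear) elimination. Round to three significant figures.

195 mg

Total Vd = 1.2 × 60 = 72.00 L
CL = 0.693 × Vd / t½ = 0.693 × 72.00 / 23 = 2.169 L/h
D = CL × Css × τ / F = 2.169 × 5.4 × 6 / 0.36 = 195.2 mg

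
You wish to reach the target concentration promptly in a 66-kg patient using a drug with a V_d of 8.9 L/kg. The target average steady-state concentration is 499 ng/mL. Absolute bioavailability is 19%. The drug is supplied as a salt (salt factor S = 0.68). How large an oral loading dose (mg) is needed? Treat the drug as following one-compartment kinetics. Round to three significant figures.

2270 mg

Total Vd = 8.9 × 66 = 587.4 L
C = 499 ng/mL = 0.4990 mg/L
LD = Vd × C / F / S = 587.4 × 0.4990 / 0.19 / 0.68 = 2269 mg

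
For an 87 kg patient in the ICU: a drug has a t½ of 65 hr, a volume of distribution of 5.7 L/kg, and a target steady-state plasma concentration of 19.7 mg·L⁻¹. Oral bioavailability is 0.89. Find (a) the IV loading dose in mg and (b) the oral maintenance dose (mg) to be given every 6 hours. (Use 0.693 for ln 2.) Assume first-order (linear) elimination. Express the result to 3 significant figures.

(a) 9770 mg; (b) 702 mg

Total Vd = 5.7 × 87 = 495.9 L
LD = Vd × C = 495.9 × 19.7 = 9769 mg
CL = 0.693 × Vd / t½ = 0.693 × 495.9 / 65 = 5.287 L/h
D = CL × Css × τ / F = 5.287 × 19.7 × 6 / 0.89 = 702.2 mg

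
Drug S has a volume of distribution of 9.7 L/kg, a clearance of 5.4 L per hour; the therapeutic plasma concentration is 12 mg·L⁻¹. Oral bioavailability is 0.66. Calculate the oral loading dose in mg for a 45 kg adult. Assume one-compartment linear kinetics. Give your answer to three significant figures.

7940 mg

Total Vd = 9.7 × 45 = 436.5 L
Loading dose depends on Vd (not clearance): it fills the distribution volume.
LD = Vd × C / F = 436.5 × 12.00 / 0.66 = 7936 mg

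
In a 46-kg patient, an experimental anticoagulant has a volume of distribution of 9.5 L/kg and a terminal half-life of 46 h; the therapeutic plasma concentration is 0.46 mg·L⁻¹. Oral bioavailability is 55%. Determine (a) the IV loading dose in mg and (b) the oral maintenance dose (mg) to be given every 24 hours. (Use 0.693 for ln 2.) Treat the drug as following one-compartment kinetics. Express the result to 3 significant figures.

(a) 201 mg; (b) 132 mg

Vd = 9.5 L/kg × 46 kg = 437.0 L
LD = Vd × C = 437.0 × 0.46 = 201.0 mg
CL = 0.693 × Vd / t½ = 0.693 × 437.0 / 46 = 6.584 L/h
D = CL × Css × τ / F = 6.584 × 0.46 × 24 / 0.55 = 132.2 mg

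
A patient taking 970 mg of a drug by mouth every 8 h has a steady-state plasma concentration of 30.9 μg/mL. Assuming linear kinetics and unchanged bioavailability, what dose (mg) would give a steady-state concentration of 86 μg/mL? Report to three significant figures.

For first-order elimination, Css ∝ F·D/(CL·τ); F and CL are unchanged, so Css ∝ D/τ.
D₂ = D₁ × (Css,target / Css,current) = 970 × 86/30.9 = 2700 mg

2700 mg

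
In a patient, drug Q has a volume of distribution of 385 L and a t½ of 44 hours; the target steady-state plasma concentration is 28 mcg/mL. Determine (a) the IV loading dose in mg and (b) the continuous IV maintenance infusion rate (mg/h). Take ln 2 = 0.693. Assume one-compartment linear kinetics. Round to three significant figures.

LD = Vd × C = 385.0 × 28 = 10780 mg
CL = 0.693 × Vd / t½ = 0.693 × 385.0 / 44 = 6.064 L/h
Infusion rate = CL × Css = 6.064 × 28 = 169.8 mg/h

(a) 10800 mg; (b) 170 mg/h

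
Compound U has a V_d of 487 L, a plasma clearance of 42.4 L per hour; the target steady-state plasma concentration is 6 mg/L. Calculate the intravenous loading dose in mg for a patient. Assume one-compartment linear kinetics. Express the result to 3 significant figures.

2920 mg

Loading dose depends on Vd (not clearance): it fills the distribution volume.
LD = Vd × C = 487.0 × 6.000 = 2922 mg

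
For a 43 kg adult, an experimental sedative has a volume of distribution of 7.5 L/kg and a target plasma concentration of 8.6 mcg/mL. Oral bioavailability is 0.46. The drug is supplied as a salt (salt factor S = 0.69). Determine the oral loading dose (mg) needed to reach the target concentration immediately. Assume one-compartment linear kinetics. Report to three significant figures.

Vd = 7.5 L/kg × 43 kg = 322.5 L
The loading dose fills Vd to the target concentration.
LD = Vd × C / F / S = 322.5 × 8.600 / 0.46 / 0.69 = 8738 mg

8740 mg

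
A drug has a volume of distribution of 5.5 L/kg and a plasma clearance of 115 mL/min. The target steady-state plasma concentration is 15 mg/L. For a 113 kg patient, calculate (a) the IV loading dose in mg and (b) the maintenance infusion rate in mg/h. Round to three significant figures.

(a) 9320 mg; (b) 104 mg/h

Vd(total) = 113 kg × 5.5 L/kg = 621.5 L
LD = Vd · C_target = 621.5 × 15 = 9323 mg
CL = 115 mL/min = 115 × 0.06 = 6.900 L/h
Infusion rate = 6.900 L/h × 15 mg/L = 103.5 mg/h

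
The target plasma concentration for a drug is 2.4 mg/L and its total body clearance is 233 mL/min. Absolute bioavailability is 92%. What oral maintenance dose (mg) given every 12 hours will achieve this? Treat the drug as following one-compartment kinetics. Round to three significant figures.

438 mg

CL = 233 mL/min × 60/1000 = 13.98 L/h
D = CL × Css × τ / F = 13.98 × 2.4 × 12 / 0.92 = 437.6 mg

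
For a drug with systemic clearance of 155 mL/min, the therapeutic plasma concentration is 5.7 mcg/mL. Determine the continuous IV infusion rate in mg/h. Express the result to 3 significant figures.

53.0 mg/h

Convert clearance: 155 mL/min × 60 min/h ÷ 1000 mL/L = 9.300 L/h
At steady state, infusion rate equals elimination rate: rate in = CL × Css.
Infusion rate = CL · Css = 9.300 L/h × 5.7 mg/L = 53.01 mg/h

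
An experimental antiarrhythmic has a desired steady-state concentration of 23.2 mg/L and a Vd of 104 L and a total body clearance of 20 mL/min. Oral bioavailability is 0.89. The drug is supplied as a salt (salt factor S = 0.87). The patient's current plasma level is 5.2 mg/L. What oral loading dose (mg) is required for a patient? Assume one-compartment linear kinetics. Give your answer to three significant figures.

Concentration deficit ΔC = 23.2 − 5.2 = 18.00 mg/L
LD = Vd × ΔC / F / S = 104.0 × 18.00 / 0.89 / 0.87 = 2418 mg

2420 mg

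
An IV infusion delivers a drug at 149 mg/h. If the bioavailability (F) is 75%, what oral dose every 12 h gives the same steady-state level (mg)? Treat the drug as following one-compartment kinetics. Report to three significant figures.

To maintain the same Css, the systemic dosing rate must be unchanged: F·D/τ = infusion rate.
D = rate × τ / F = 149 × 12 / 0.75 = 2384 mg

2380 mg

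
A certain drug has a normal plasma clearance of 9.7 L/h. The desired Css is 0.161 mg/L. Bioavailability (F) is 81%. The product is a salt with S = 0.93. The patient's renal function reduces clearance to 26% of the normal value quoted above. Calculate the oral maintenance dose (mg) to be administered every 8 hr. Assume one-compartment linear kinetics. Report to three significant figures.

Patient clearance = 0.26 × 9.700 = 2.522 L/h
D = CL × Css × τ / F / S = 2.522 × 0.161 × 8 / 0.81 / 0.93 = 4.312 mg

4.31 mg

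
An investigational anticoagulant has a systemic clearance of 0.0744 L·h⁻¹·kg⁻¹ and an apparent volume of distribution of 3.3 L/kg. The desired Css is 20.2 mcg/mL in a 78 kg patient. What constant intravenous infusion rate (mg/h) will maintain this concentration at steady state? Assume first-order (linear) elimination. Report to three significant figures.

CL = 0.0744 L·h⁻¹·kg⁻¹ × 78 kg = 5.803 L/h
Rate = CL × Css = 5.803 × 20.2 = 117.2 mg/h

117 mg/h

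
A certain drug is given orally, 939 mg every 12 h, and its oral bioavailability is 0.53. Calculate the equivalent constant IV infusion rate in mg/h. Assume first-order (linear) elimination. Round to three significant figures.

41.5 mg/h

Equivalent systemic input: infusion rate = F·D/τ.
Rate = 0.53 × 939 / 12 = 41.47 mg/h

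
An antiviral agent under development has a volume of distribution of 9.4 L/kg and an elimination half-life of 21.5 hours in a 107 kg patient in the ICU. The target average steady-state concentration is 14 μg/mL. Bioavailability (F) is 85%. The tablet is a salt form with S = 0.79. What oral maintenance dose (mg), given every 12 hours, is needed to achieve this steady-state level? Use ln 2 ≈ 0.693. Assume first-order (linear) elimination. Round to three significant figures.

Vd(total) = 107 kg × 9.4 L/kg = 1006 L
CL = ln 2 · Vd / t½ = 0.693 × 1006 / 21.5 = 32.43 L/h
D = CL × Css × τ / F / S = 32.43 × 14 × 12 / 0.85 / 0.79 = 8114 mg

8110 mg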